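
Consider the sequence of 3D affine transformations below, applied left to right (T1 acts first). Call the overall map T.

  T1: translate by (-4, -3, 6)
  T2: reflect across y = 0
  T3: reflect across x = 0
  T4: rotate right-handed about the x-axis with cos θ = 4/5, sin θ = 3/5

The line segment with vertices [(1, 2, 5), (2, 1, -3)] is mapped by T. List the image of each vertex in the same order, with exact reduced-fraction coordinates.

T1 translate by (-4, -3, 6): (1, 2, 5) → (-3, -1, 11); (2, 1, -3) → (-2, -2, 3)
T2 reflect across y = 0: (-3, -1, 11) → (-3, 1, 11); (-2, -2, 3) → (-2, 2, 3)
T3 reflect across x = 0: (-3, 1, 11) → (3, 1, 11); (-2, 2, 3) → (2, 2, 3)
T4 rotate right-handed about the x-axis with cos θ = 4/5, sin θ = 3/5: (3, 1, 11) → (3, -29/5, 47/5); (2, 2, 3) → (2, -1/5, 18/5)

image vertices: (3, -29/5, 47/5), (2, -1/5, 18/5)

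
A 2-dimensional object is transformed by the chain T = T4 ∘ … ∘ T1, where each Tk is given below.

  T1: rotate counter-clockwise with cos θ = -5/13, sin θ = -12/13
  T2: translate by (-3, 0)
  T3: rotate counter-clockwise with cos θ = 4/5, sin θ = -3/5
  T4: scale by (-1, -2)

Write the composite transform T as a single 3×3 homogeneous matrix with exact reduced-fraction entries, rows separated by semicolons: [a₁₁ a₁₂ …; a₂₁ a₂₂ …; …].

T1 = [-5/13 12/13 0; -12/13 -5/13 0; 0 0 1]
T2·T1 = [-5/13 12/13 -3; -12/13 -5/13 0; 0 0 1]
T3·…·T1 = [-56/65 33/65 -12/5; -33/65 -56/65 9/5; 0 0 1]
T4·…·T1 = [56/65 -33/65 12/5; 66/65 112/65 -18/5; 0 0 1]

T = [56/65 -33/65 12/5; 66/65 112/65 -18/5; 0 0 1]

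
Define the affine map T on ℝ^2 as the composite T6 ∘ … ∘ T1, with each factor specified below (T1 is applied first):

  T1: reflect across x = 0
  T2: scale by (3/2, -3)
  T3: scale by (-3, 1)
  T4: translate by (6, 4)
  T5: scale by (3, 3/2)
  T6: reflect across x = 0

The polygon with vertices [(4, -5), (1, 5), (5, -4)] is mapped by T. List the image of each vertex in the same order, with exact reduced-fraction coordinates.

T1 reflect across x = 0: (4, -5) → (-4, -5); (1, 5) → (-1, 5); (5, -4) → (-5, -4)
T2 scale by (3/2, -3): (-4, -5) → (-6, 15); (-1, 5) → (-3/2, -15); (-5, -4) → (-15/2, 12)
T3 scale by (-3, 1): (-6, 15) → (18, 15); (-3/2, -15) → (9/2, -15); (-15/2, 12) → (45/2, 12)
T4 translate by (6, 4): (18, 15) → (24, 19); (9/2, -15) → (21/2, -11); (45/2, 12) → (57/2, 16)
T5 scale by (3, 3/2): (24, 19) → (72, 57/2); (21/2, -11) → (63/2, -33/2); (57/2, 16) → (171/2, 24)
T6 reflect across x = 0: (72, 57/2) → (-72, 57/2); (63/2, -33/2) → (-63/2, -33/2); (171/2, 24) → (-171/2, 24)

image vertices: (-72, 57/2), (-63/2, -33/2), (-171/2, 24)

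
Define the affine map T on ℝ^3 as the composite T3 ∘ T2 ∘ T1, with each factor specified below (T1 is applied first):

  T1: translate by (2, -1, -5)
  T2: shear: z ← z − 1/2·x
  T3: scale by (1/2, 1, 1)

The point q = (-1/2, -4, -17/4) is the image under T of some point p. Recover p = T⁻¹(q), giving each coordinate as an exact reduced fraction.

T1 = [1 0 0 2; 0 1 0 -1; 0 0 1 -5; 0 0 0 1]
T2·T1 = [1 0 0 2; 0 1 0 -1; -1/2 0 1 -6; 0 0 0 1]
T3·…·T1 = [1/2 0 0 1; 0 1 0 -1; -1/2 0 1 -6; 0 0 0 1]
det M = 1/2; M⁻¹ = [2 0 0 -2; 0 1 0 1; 1 0 1 5; 0 0 0 1]
M⁻¹ · (-1/2, -4, -17/4)ᵀ = (-3, -3, 1/4)ᵀ

p = (-3, -3, 1/4)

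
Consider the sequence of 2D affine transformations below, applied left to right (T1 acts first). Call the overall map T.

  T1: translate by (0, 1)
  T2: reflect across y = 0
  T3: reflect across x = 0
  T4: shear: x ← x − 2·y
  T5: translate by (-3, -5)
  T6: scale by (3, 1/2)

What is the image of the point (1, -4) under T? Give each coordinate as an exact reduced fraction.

T1 translate by (0, 1): (1, -4) → (1, -3)
T2 reflect across y = 0: (1, -3) → (1, 3)
T3 reflect across x = 0: (1, 3) → (-1, 3)
T4 shear: x ← x − 2·y: (-1, 3) → (-7, 3)
T5 translate by (-3, -5): (-7, 3) → (-10, -2)
T6 scale by (3, 1/2): (-10, -2) → (-30, -1)

T(p) = (-30, -1)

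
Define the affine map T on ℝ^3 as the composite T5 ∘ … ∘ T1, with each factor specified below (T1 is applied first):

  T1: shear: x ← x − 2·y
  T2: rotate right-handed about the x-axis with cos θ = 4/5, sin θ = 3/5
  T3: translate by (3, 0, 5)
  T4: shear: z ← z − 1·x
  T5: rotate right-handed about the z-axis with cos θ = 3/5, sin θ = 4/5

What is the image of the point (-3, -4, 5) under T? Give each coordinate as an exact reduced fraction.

T(p) = (244/25, 67/25, -7/5)

T1 shear: x ← x − 2·y: (-3, -4, 5) → (5, -4, 5)
T2 rotate right-handed about the x-axis with cos θ = 4/5, sin θ = 3/5: (5, -4, 5) → (5, -31/5, 8/5)
T3 translate by (3, 0, 5): (5, -31/5, 8/5) → (8, -31/5, 33/5)
T4 shear: z ← z − 1·x: (8, -31/5, 33/5) → (8, -31/5, -7/5)
T5 rotate right-handed about the z-axis with cos θ = 3/5, sin θ = 4/5: (8, -31/5, -7/5) → (244/25, 67/25, -7/5)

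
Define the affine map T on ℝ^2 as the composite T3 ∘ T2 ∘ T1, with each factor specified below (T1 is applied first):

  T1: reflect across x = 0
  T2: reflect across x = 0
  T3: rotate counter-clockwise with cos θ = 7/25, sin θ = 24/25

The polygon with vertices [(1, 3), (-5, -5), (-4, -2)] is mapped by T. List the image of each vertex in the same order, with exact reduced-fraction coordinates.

image vertices: (-13/5, 9/5), (17/5, -31/5), (4/5, -22/5)

T1 reflect across x = 0: (1, 3) → (-1, 3); (-5, -5) → (5, -5); (-4, -2) → (4, -2)
T2 reflect across x = 0: (-1, 3) → (1, 3); (5, -5) → (-5, -5); (4, -2) → (-4, -2)
T3 rotate counter-clockwise with cos θ = 7/25, sin θ = 24/25: (1, 3) → (-13/5, 9/5); (-5, -5) → (17/5, -31/5); (-4, -2) → (4/5, -22/5)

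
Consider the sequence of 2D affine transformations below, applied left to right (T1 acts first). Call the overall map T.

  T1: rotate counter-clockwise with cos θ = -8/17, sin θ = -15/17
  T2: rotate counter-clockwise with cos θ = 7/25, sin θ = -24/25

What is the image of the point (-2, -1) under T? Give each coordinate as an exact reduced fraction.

T(p) = (919/425, 242/425)

T1 rotate counter-clockwise with cos θ = -8/17, sin θ = -15/17: (-2, -1) → (1/17, 38/17)
T2 rotate counter-clockwise with cos θ = 7/25, sin θ = -24/25: (1/17, 38/17) → (919/425, 242/425)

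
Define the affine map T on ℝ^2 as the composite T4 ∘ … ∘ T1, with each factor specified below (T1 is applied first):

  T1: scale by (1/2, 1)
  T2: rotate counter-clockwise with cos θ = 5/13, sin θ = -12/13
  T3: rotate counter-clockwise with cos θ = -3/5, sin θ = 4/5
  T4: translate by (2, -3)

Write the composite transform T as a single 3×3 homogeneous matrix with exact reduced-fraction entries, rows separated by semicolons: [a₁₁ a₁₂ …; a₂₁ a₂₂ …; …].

T = [33/130 -56/65 2; 28/65 33/65 -3; 0 0 1]

T1 = [1/2 0 0; 0 1 0; 0 0 1]
T2·T1 = [5/26 12/13 0; -6/13 5/13 0; 0 0 1]
T3·…·T1 = [33/130 -56/65 0; 28/65 33/65 0; 0 0 1]
T4·…·T1 = [33/130 -56/65 2; 28/65 33/65 -3; 0 0 1]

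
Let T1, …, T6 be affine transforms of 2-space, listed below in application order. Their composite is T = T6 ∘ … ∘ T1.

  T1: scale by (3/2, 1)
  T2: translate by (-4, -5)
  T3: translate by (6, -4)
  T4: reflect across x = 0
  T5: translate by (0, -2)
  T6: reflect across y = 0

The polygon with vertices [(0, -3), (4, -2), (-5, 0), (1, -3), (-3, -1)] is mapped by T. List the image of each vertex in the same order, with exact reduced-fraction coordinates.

T1 scale by (3/2, 1): (0, -3) → (0, -3); (4, -2) → (6, -2); (-5, 0) → (-15/2, 0); (1, -3) → (3/2, -3); (-3, -1) → (-9/2, -1)
T2 translate by (-4, -5): (0, -3) → (-4, -8); (6, -2) → (2, -7); (-15/2, 0) → (-23/2, -5); (3/2, -3) → (-5/2, -8); (-9/2, -1) → (-17/2, -6)
T3 translate by (6, -4): (-4, -8) → (2, -12); (2, -7) → (8, -11); (-23/2, -5) → (-11/2, -9); (-5/2, -8) → (7/2, -12); (-17/2, -6) → (-5/2, -10)
T4 reflect across x = 0: (2, -12) → (-2, -12); (8, -11) → (-8, -11); (-11/2, -9) → (11/2, -9); (7/2, -12) → (-7/2, -12); (-5/2, -10) → (5/2, -10)
T5 translate by (0, -2): (-2, -12) → (-2, -14); (-8, -11) → (-8, -13); (11/2, -9) → (11/2, -11); (-7/2, -12) → (-7/2, -14); (5/2, -10) → (5/2, -12)
T6 reflect across y = 0: (-2, -14) → (-2, 14); (-8, -13) → (-8, 13); (11/2, -11) → (11/2, 11); (-7/2, -14) → (-7/2, 14); (5/2, -12) → (5/2, 12)

image vertices: (-2, 14), (-8, 13), (11/2, 11), (-7/2, 14), (5/2, 12)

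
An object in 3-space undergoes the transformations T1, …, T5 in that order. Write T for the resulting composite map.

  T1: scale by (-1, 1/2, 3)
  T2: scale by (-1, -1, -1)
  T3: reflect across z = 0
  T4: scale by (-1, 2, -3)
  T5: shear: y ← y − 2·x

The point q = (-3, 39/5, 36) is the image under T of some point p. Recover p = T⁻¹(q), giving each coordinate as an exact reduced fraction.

p = (3, -9/5, -4)

T1 = [-1 0 0 0; 0 1/2 0 0; 0 0 3 0; 0 0 0 1]
T2·T1 = [1 0 0 0; 0 -1/2 0 0; 0 0 -3 0; 0 0 0 1]
T3·…·T1 = [1 0 0 0; 0 -1/2 0 0; 0 0 3 0; 0 0 0 1]
T4·…·T1 = [-1 0 0 0; 0 -1 0 0; 0 0 -9 0; 0 0 0 1]
T5·…·T1 = [-1 0 0 0; 2 -1 0 0; 0 0 -9 0; 0 0 0 1]
det M = -9; M⁻¹ = [-1 0 0 0; -2 -1 0 0; 0 0 -1/9 0; 0 0 0 1]
M⁻¹ · (-3, 39/5, 36)ᵀ = (3, -9/5, -4)ᵀ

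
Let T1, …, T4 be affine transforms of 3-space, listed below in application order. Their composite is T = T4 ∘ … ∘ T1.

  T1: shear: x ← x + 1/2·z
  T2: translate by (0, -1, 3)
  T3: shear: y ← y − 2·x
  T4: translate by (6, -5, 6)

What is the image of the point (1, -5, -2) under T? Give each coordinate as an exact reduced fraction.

T1 shear: x ← x + 1/2·z: (1, -5, -2) → (0, -5, -2)
T2 translate by (0, -1, 3): (0, -5, -2) → (0, -6, 1)
T3 shear: y ← y − 2·x: (0, -6, 1) → (0, -6, 1)
T4 translate by (6, -5, 6): (0, -6, 1) → (6, -11, 7)

T(p) = (6, -11, 7)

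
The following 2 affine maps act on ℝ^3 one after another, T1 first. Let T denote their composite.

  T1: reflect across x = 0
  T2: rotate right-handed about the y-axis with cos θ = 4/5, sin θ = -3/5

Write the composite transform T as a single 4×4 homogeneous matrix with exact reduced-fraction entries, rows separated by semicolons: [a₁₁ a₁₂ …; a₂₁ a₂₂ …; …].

T = [-4/5 0 -3/5 0; 0 1 0 0; -3/5 0 4/5 0; 0 0 0 1]

T1 = [-1 0 0 0; 0 1 0 0; 0 0 1 0; 0 0 0 1]
T2·T1 = [-4/5 0 -3/5 0; 0 1 0 0; -3/5 0 4/5 0; 0 0 0 1]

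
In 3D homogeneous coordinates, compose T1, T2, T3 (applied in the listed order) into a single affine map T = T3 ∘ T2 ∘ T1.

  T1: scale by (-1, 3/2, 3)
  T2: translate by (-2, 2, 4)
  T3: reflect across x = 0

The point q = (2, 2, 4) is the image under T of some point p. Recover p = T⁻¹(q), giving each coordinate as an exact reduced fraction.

p = (0, 0, 0)

T1 = [-1 0 0 0; 0 3/2 0 0; 0 0 3 0; 0 0 0 1]
T2·T1 = [-1 0 0 -2; 0 3/2 0 2; 0 0 3 4; 0 0 0 1]
T3·…·T1 = [1 0 0 2; 0 3/2 0 2; 0 0 3 4; 0 0 0 1]
det M = 9/2; M⁻¹ = [1 0 0 -2; 0 2/3 0 -4/3; 0 0 1/3 -4/3; 0 0 0 1]
M⁻¹ · (2, 2, 4)ᵀ = (0, 0, 0)ᵀ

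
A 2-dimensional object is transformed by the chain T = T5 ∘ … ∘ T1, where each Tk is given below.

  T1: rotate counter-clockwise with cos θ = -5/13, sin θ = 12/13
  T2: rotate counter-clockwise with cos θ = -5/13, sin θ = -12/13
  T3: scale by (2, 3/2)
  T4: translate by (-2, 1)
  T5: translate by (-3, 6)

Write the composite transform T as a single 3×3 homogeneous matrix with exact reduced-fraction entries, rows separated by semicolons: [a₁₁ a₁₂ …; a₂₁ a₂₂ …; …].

T = [2 0 -5; 0 3/2 7; 0 0 1]

T1 = [-5/13 -12/13 0; 12/13 -5/13 0; 0 0 1]
T2·T1 = [1 0 0; 0 1 0; 0 0 1]
T3·…·T1 = [2 0 0; 0 3/2 0; 0 0 1]
T4·…·T1 = [2 0 -2; 0 3/2 1; 0 0 1]
T5·…·T1 = [2 0 -5; 0 3/2 7; 0 0 1]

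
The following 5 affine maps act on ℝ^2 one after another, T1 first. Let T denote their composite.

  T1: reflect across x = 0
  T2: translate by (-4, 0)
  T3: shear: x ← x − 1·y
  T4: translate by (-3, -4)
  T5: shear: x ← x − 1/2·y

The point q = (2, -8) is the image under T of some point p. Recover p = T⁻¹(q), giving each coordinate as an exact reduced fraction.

p = (-1, -4)

T1 = [-1 0 0; 0 1 0; 0 0 1]
T2·T1 = [-1 0 -4; 0 1 0; 0 0 1]
T3·…·T1 = [-1 -1 -4; 0 1 0; 0 0 1]
T4·…·T1 = [-1 -1 -7; 0 1 -4; 0 0 1]
T5·…·T1 = [-1 -3/2 -5; 0 1 -4; 0 0 1]
det M = -1; M⁻¹ = [-1 -3/2 -11; 0 1 4; 0 0 1]
M⁻¹ · (2, -8)ᵀ = (-1, -4)ᵀ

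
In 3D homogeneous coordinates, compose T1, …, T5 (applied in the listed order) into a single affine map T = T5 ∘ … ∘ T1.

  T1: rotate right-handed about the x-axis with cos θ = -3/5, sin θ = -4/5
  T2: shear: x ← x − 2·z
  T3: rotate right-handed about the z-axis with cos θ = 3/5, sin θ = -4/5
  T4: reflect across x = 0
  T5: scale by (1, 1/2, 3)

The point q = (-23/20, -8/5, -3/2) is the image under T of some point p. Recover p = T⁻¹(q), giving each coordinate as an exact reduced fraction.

p = (9/4, 1, -1/2)

T1 = [1 0 0 0; 0 -3/5 4/5 0; 0 -4/5 -3/5 0; 0 0 0 1]
T2·T1 = [1 8/5 6/5 0; 0 -3/5 4/5 0; 0 -4/5 -3/5 0; 0 0 0 1]
T3·…·T1 = [3/5 12/25 34/25 0; -4/5 -41/25 -12/25 0; 0 -4/5 -3/5 0; 0 0 0 1]
T4·…·T1 = [-3/5 -12/25 -34/25 0; -4/5 -41/25 -12/25 0; 0 -4/5 -3/5 0; 0 0 0 1]
T5·…·T1 = [-3/5 -12/25 -34/25 0; -2/5 -41/50 -6/25 0; 0 -12/5 -9/5 0; 0 0 0 1]
det M = -3/2; M⁻¹ = [-3/5 -8/5 2/3 0; 12/25 -18/25 -4/15 0; -16/25 24/25 -1/5 0; 0 0 0 1]
M⁻¹ · (-23/20, -8/5, -3/2)ᵀ = (9/4, 1, -1/2)ᵀ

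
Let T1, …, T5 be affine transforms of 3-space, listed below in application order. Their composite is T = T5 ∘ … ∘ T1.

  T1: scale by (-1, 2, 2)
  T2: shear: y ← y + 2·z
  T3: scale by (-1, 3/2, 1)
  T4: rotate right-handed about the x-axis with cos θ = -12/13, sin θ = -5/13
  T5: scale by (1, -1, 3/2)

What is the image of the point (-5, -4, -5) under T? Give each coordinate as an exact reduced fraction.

T(p) = (-5, -454/13, 495/13)

T1 scale by (-1, 2, 2): (-5, -4, -5) → (5, -8, -10)
T2 shear: y ← y + 2·z: (5, -8, -10) → (5, -28, -10)
T3 scale by (-1, 3/2, 1): (5, -28, -10) → (-5, -42, -10)
T4 rotate right-handed about the x-axis with cos θ = -12/13, sin θ = -5/13: (-5, -42, -10) → (-5, 454/13, 330/13)
T5 scale by (1, -1, 3/2): (-5, 454/13, 330/13) → (-5, -454/13, 495/13)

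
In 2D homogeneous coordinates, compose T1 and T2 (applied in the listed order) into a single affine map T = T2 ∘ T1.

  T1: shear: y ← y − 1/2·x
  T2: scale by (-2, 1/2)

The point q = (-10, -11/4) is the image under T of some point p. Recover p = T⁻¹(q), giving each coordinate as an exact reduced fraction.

p = (5, -3)

T1 = [1 0 0; -1/2 1 0; 0 0 1]
T2·T1 = [-2 0 0; -1/4 1/2 0; 0 0 1]
det M = -1; M⁻¹ = [-1/2 0 0; -1/4 2 0; 0 0 1]
M⁻¹ · (-10, -11/4)ᵀ = (5, -3)ᵀ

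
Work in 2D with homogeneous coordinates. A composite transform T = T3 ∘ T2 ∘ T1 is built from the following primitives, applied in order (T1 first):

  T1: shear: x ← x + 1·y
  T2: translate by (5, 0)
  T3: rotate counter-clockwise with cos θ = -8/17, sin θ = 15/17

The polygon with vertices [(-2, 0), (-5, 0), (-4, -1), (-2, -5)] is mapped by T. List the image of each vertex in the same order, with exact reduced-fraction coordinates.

T1 shear: x ← x + 1·y: (-2, 0) → (-2, 0); (-5, 0) → (-5, 0); (-4, -1) → (-5, -1); (-2, -5) → (-7, -5)
T2 translate by (5, 0): (-2, 0) → (3, 0); (-5, 0) → (0, 0); (-5, -1) → (0, -1); (-7, -5) → (-2, -5)
T3 rotate counter-clockwise with cos θ = -8/17, sin θ = 15/17: (3, 0) → (-24/17, 45/17); (0, 0) → (0, 0); (0, -1) → (15/17, 8/17); (-2, -5) → (91/17, 10/17)

image vertices: (-24/17, 45/17), (0, 0), (15/17, 8/17), (91/17, 10/17)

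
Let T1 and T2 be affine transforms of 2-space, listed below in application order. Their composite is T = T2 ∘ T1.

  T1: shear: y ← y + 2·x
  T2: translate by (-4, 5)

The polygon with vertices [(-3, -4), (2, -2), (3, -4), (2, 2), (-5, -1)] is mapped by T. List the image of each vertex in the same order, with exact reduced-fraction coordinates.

T1 shear: y ← y + 2·x: (-3, -4) → (-3, -10); (2, -2) → (2, 2); (3, -4) → (3, 2); (2, 2) → (2, 6); (-5, -1) → (-5, -11)
T2 translate by (-4, 5): (-3, -10) → (-7, -5); (2, 2) → (-2, 7); (3, 2) → (-1, 7); (2, 6) → (-2, 11); (-5, -11) → (-9, -6)

image vertices: (-7, -5), (-2, 7), (-1, 7), (-2, 11), (-9, -6)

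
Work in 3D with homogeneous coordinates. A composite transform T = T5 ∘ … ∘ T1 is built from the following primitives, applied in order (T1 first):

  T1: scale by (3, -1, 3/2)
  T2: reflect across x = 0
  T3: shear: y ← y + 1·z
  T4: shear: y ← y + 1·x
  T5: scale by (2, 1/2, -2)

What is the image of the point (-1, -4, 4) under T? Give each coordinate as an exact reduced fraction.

T(p) = (6, 13/2, -12)

T1 scale by (3, -1, 3/2): (-1, -4, 4) → (-3, 4, 6)
T2 reflect across x = 0: (-3, 4, 6) → (3, 4, 6)
T3 shear: y ← y + 1·z: (3, 4, 6) → (3, 10, 6)
T4 shear: y ← y + 1·x: (3, 10, 6) → (3, 13, 6)
T5 scale by (2, 1/2, -2): (3, 13, 6) → (6, 13/2, -12)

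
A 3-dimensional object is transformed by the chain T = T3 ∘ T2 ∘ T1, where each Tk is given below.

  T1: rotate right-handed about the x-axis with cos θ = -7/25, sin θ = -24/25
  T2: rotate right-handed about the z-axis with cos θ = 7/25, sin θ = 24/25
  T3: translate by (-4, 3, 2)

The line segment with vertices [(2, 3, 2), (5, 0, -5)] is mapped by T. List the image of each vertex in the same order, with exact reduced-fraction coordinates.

image vertices: (-2798/625, 3264/625, -36/25), (251/125, 807/125, 17/5)

T1 rotate right-handed about the x-axis with cos θ = -7/25, sin θ = -24/25: (2, 3, 2) → (2, 27/25, -86/25); (5, 0, -5) → (5, -24/5, 7/5)
T2 rotate right-handed about the z-axis with cos θ = 7/25, sin θ = 24/25: (2, 27/25, -86/25) → (-298/625, 1389/625, -86/25); (5, -24/5, 7/5) → (751/125, 432/125, 7/5)
T3 translate by (-4, 3, 2): (-298/625, 1389/625, -86/25) → (-2798/625, 3264/625, -36/25); (751/125, 432/125, 7/5) → (251/125, 807/125, 17/5)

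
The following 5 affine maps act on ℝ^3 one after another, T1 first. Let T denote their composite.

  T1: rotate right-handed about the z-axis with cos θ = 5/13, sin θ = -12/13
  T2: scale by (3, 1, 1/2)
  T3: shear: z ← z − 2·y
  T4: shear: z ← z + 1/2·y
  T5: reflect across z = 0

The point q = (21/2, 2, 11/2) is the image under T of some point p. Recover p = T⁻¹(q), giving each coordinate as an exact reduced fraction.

T1 = [5/13 12/13 0 0; -12/13 5/13 0 0; 0 0 1 0; 0 0 0 1]
T2·T1 = [15/13 36/13 0 0; -12/13 5/13 0 0; 0 0 1/2 0; 0 0 0 1]
T3·…·T1 = [15/13 36/13 0 0; -12/13 5/13 0 0; 24/13 -10/13 1/2 0; 0 0 0 1]
T4·…·T1 = [15/13 36/13 0 0; -12/13 5/13 0 0; 18/13 -15/26 1/2 0; 0 0 0 1]
T5·…·T1 = [15/13 36/13 0 0; -12/13 5/13 0 0; -18/13 15/26 -1/2 0; 0 0 0 1]
det M = -3/2; M⁻¹ = [5/39 -12/13 0 0; 4/13 5/13 0 0; 0 3 -2 0; 0 0 0 1]
M⁻¹ · (21/2, 2, 11/2)ᵀ = (-1/2, 4, -5)ᵀ

p = (-1/2, 4, -5)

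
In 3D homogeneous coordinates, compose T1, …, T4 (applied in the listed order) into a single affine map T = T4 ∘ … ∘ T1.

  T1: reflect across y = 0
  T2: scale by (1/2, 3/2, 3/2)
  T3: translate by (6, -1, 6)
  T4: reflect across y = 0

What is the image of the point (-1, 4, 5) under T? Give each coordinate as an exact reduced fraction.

T(p) = (11/2, 7, 27/2)

T1 reflect across y = 0: (-1, 4, 5) → (-1, -4, 5)
T2 scale by (1/2, 3/2, 3/2): (-1, -4, 5) → (-1/2, -6, 15/2)
T3 translate by (6, -1, 6): (-1/2, -6, 15/2) → (11/2, -7, 27/2)
T4 reflect across y = 0: (11/2, -7, 27/2) → (11/2, 7, 27/2)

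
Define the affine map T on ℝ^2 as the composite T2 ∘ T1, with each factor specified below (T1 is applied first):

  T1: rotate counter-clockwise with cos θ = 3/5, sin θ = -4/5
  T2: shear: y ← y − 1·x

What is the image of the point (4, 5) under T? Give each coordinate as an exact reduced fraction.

T1 rotate counter-clockwise with cos θ = 3/5, sin θ = -4/5: (4, 5) → (32/5, -1/5)
T2 shear: y ← y − 1·x: (32/5, -1/5) → (32/5, -33/5)

T(p) = (32/5, -33/5)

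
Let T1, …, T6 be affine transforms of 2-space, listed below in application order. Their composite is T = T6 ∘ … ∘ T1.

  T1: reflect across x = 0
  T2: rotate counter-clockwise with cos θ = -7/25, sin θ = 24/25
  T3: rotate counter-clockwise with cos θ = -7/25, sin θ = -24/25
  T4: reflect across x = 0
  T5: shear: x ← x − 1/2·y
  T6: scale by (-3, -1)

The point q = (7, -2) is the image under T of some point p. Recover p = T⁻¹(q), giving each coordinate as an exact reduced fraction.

T1 = [-1 0 0; 0 1 0; 0 0 1]
T2·T1 = [7/25 -24/25 0; -24/25 -7/25 0; 0 0 1]
T3·…·T1 = [-1 0 0; 0 1 0; 0 0 1]
T4·…·T1 = [1 0 0; 0 1 0; 0 0 1]
T5·…·T1 = [1 -1/2 0; 0 1 0; 0 0 1]
T6·…·T1 = [-3 3/2 0; 0 -1 0; 0 0 1]
det M = 3; M⁻¹ = [-1/3 -1/2 0; 0 -1 0; 0 0 1]
M⁻¹ · (7, -2)ᵀ = (-4/3, 2)ᵀ

p = (-4/3, 2)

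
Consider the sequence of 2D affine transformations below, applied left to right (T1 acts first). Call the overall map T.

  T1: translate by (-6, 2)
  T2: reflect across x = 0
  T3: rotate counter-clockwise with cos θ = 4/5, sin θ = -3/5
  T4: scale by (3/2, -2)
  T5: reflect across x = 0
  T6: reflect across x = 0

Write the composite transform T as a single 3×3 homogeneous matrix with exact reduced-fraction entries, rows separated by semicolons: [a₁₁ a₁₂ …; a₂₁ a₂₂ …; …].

T1 = [1 0 -6; 0 1 2; 0 0 1]
T2·T1 = [-1 0 6; 0 1 2; 0 0 1]
T3·…·T1 = [-4/5 3/5 6; 3/5 4/5 -2; 0 0 1]
T4·…·T1 = [-6/5 9/10 9; -6/5 -8/5 4; 0 0 1]
T5·…·T1 = [6/5 -9/10 -9; -6/5 -8/5 4; 0 0 1]
T6·…·T1 = [-6/5 9/10 9; -6/5 -8/5 4; 0 0 1]

T = [-6/5 9/10 9; -6/5 -8/5 4; 0 0 1]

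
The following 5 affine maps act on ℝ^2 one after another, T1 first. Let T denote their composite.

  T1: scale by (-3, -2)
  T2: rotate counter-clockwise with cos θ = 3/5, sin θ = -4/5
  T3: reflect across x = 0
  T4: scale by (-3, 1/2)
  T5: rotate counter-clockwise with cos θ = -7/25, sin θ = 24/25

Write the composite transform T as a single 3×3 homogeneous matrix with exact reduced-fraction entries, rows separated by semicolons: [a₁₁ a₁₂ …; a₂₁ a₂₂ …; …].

T = [9/25 48/25 0; -138/25 -111/25 0; 0 0 1]

T1 = [-3 0 0; 0 -2 0; 0 0 1]
T2·T1 = [-9/5 -8/5 0; 12/5 -6/5 0; 0 0 1]
T3·…·T1 = [9/5 8/5 0; 12/5 -6/5 0; 0 0 1]
T4·…·T1 = [-27/5 -24/5 0; 6/5 -3/5 0; 0 0 1]
T5·…·T1 = [9/25 48/25 0; -138/25 -111/25 0; 0 0 1]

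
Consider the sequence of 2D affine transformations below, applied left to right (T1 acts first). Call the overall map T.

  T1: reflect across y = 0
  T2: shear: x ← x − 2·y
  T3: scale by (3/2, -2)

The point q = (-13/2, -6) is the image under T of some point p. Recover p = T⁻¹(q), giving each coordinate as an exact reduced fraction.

p = (5/3, -3)

T1 = [1 0 0; 0 -1 0; 0 0 1]
T2·T1 = [1 2 0; 0 -1 0; 0 0 1]
T3·…·T1 = [3/2 3 0; 0 2 0; 0 0 1]
det M = 3; M⁻¹ = [2/3 -1 0; 0 1/2 0; 0 0 1]
M⁻¹ · (-13/2, -6)ᵀ = (5/3, -3)ᵀ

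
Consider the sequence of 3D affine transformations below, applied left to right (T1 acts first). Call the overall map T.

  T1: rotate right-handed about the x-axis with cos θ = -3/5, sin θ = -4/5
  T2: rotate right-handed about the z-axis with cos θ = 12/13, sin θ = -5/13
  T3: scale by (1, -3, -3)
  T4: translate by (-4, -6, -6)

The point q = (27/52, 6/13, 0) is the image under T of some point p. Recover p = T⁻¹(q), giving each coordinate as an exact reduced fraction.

T1 = [1 0 0 0; 0 -3/5 4/5 0; 0 -4/5 -3/5 0; 0 0 0 1]
T2·T1 = [12/13 -3/13 4/13 0; -5/13 -36/65 48/65 0; 0 -4/5 -3/5 0; 0 0 0 1]
T3·…·T1 = [12/13 -3/13 4/13 0; 15/13 108/65 -144/65 0; 0 12/5 9/5 0; 0 0 0 1]
T4·…·T1 = [12/13 -3/13 4/13 -4; 15/13 108/65 -144/65 -6; 0 12/5 9/5 -6; 0 0 0 1]
det M = 9; M⁻¹ = [12/13 5/39 0 58/13; -3/13 12/65 4/15 116/65; 4/13 -16/65 1/5 62/65; 0 0 0 1]
M⁻¹ · (27/52, 6/13, 0)ᵀ = (5, 7/4, 1)ᵀ

p = (5, 7/4, 1)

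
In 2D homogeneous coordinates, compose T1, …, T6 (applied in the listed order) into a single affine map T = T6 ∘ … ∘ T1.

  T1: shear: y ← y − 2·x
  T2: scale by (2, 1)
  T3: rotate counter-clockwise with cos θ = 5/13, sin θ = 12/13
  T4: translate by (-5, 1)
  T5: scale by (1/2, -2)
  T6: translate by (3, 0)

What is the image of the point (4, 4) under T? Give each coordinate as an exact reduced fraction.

T(p) = (101/26, -178/13)

T1 shear: y ← y − 2·x: (4, 4) → (4, -4)
T2 scale by (2, 1): (4, -4) → (8, -4)
T3 rotate counter-clockwise with cos θ = 5/13, sin θ = 12/13: (8, -4) → (88/13, 76/13)
T4 translate by (-5, 1): (88/13, 76/13) → (23/13, 89/13)
T5 scale by (1/2, -2): (23/13, 89/13) → (23/26, -178/13)
T6 translate by (3, 0): (23/26, -178/13) → (101/26, -178/13)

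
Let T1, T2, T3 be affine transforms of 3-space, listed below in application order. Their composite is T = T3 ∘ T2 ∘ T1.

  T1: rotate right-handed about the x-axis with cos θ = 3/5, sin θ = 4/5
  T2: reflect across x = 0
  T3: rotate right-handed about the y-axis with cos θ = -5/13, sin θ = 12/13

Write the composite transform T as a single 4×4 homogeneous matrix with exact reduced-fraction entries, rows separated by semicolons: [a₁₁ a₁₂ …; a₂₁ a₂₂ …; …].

T1 = [1 0 0 0; 0 3/5 -4/5 0; 0 4/5 3/5 0; 0 0 0 1]
T2·T1 = [-1 0 0 0; 0 3/5 -4/5 0; 0 4/5 3/5 0; 0 0 0 1]
T3·…·T1 = [5/13 48/65 36/65 0; 0 3/5 -4/5 0; 12/13 -4/13 -3/13 0; 0 0 0 1]

T = [5/13 48/65 36/65 0; 0 3/5 -4/5 0; 12/13 -4/13 -3/13 0; 0 0 0 1]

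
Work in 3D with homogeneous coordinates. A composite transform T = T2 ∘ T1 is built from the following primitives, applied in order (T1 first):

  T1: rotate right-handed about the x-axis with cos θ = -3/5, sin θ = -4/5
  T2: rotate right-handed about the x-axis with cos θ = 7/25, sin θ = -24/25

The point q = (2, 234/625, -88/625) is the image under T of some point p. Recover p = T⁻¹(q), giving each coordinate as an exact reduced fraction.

T1 = [1 0 0 0; 0 -3/5 4/5 0; 0 -4/5 -3/5 0; 0 0 0 1]
T2·T1 = [1 0 0 0; 0 -117/125 -44/125 0; 0 44/125 -117/125 0; 0 0 0 1]
det M = 1; M⁻¹ = [1 0 0 0; 0 -117/125 44/125 0; 0 -44/125 -117/125 0; 0 0 0 1]
M⁻¹ · (2, 234/625, -88/625)ᵀ = (2, -2/5, 0)ᵀ

p = (2, -2/5, 0)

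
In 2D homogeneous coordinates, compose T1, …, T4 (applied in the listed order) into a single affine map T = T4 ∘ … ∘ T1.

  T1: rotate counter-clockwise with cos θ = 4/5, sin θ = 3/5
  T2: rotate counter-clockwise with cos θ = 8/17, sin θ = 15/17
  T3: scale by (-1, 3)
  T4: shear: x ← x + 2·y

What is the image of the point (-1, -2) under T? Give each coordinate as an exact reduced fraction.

T(p) = (-529/85, -174/85)

T1 rotate counter-clockwise with cos θ = 4/5, sin θ = 3/5: (-1, -2) → (2/5, -11/5)
T2 rotate counter-clockwise with cos θ = 8/17, sin θ = 15/17: (2/5, -11/5) → (181/85, -58/85)
T3 scale by (-1, 3): (181/85, -58/85) → (-181/85, -174/85)
T4 shear: x ← x + 2·y: (-181/85, -174/85) → (-529/85, -174/85)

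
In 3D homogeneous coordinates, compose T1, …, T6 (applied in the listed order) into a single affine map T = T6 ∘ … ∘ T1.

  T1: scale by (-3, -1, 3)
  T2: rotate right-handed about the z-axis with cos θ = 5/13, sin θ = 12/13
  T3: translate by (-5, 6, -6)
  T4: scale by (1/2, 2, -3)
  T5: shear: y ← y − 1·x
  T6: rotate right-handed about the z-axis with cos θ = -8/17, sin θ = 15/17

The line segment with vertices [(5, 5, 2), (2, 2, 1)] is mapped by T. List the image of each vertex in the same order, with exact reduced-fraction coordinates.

T1 scale by (-3, -1, 3): (5, 5, 2) → (-15, -5, 6); (2, 2, 1) → (-6, -2, 3)
T2 rotate right-handed about the z-axis with cos θ = 5/13, sin θ = 12/13: (-15, -5, 6) → (-15/13, -205/13, 6); (-6, -2, 3) → (-6/13, -82/13, 3)
T3 translate by (-5, 6, -6): (-15/13, -205/13, 6) → (-80/13, -127/13, 0); (-6/13, -82/13, 3) → (-71/13, -4/13, -3)
T4 scale by (1/2, 2, -3): (-80/13, -127/13, 0) → (-40/13, -254/13, 0); (-71/13, -4/13, -3) → (-71/26, -8/13, 9)
T5 shear: y ← y − 1·x: (-40/13, -254/13, 0) → (-40/13, -214/13, 0); (-71/26, -8/13, 9) → (-71/26, 55/26, 9)
T6 rotate right-handed about the z-axis with cos θ = -8/17, sin θ = 15/17: (-40/13, -214/13, 0) → (3530/221, 1112/221, 0); (-71/26, 55/26, 9) → (-257/442, -1505/442, 9)

image vertices: (3530/221, 1112/221, 0), (-257/442, -1505/442, 9)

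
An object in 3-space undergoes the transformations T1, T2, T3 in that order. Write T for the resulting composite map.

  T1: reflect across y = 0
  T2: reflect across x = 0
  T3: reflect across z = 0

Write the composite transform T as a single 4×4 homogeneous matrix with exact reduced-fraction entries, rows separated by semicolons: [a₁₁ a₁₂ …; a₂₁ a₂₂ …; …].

T1 = [1 0 0 0; 0 -1 0 0; 0 0 1 0; 0 0 0 1]
T2·T1 = [-1 0 0 0; 0 -1 0 0; 0 0 1 0; 0 0 0 1]
T3·…·T1 = [-1 0 0 0; 0 -1 0 0; 0 0 -1 0; 0 0 0 1]

T = [-1 0 0 0; 0 -1 0 0; 0 0 -1 0; 0 0 0 1]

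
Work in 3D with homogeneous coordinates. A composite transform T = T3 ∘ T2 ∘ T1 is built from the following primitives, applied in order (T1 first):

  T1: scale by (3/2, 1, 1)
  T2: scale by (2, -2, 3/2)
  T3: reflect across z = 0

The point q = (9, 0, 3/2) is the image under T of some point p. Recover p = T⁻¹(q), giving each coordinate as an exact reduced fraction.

p = (3, 0, -1)

T1 = [3/2 0 0 0; 0 1 0 0; 0 0 1 0; 0 0 0 1]
T2·T1 = [3 0 0 0; 0 -2 0 0; 0 0 3/2 0; 0 0 0 1]
T3·…·T1 = [3 0 0 0; 0 -2 0 0; 0 0 -3/2 0; 0 0 0 1]
det M = 9; M⁻¹ = [1/3 0 0 0; 0 -1/2 0 0; 0 0 -2/3 0; 0 0 0 1]
M⁻¹ · (9, 0, 3/2)ᵀ = (3, 0, -1)ᵀ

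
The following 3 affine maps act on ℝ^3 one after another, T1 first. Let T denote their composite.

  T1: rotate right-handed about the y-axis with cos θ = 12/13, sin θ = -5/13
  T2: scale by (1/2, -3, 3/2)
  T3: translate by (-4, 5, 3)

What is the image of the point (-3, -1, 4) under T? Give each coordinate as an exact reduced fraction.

T1 rotate right-handed about the y-axis with cos θ = 12/13, sin θ = -5/13: (-3, -1, 4) → (-56/13, -1, 33/13)
T2 scale by (1/2, -3, 3/2): (-56/13, -1, 33/13) → (-28/13, 3, 99/26)
T3 translate by (-4, 5, 3): (-28/13, 3, 99/26) → (-80/13, 8, 177/26)

T(p) = (-80/13, 8, 177/26)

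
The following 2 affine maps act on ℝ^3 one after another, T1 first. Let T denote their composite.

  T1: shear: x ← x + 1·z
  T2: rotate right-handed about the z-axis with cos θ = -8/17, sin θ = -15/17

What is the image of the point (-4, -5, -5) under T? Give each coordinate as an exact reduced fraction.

T(p) = (-3/17, 175/17, -5)

T1 shear: x ← x + 1·z: (-4, -5, -5) → (-9, -5, -5)
T2 rotate right-handed about the z-axis with cos θ = -8/17, sin θ = -15/17: (-9, -5, -5) → (-3/17, 175/17, -5)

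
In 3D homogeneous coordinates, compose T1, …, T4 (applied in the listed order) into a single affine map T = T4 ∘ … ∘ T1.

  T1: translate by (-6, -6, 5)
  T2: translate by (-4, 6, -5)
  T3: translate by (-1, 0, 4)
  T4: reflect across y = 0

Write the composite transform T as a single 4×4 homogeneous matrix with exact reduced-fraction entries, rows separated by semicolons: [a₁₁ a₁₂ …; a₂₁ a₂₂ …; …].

T = [1 0 0 -11; 0 -1 0 0; 0 0 1 4; 0 0 0 1]

T1 = [1 0 0 -6; 0 1 0 -6; 0 0 1 5; 0 0 0 1]
T2·T1 = [1 0 0 -10; 0 1 0 0; 0 0 1 0; 0 0 0 1]
T3·…·T1 = [1 0 0 -11; 0 1 0 0; 0 0 1 4; 0 0 0 1]
T4·…·T1 = [1 0 0 -11; 0 -1 0 0; 0 0 1 4; 0 0 0 1]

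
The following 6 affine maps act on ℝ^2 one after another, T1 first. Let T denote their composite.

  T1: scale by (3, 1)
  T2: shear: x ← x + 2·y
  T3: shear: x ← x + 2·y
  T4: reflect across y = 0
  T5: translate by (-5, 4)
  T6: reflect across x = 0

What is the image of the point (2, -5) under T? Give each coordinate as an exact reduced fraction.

T(p) = (19, 9)

T1 scale by (3, 1): (2, -5) → (6, -5)
T2 shear: x ← x + 2·y: (6, -5) → (-4, -5)
T3 shear: x ← x + 2·y: (-4, -5) → (-14, -5)
T4 reflect across y = 0: (-14, -5) → (-14, 5)
T5 translate by (-5, 4): (-14, 5) → (-19, 9)
T6 reflect across x = 0: (-19, 9) → (19, 9)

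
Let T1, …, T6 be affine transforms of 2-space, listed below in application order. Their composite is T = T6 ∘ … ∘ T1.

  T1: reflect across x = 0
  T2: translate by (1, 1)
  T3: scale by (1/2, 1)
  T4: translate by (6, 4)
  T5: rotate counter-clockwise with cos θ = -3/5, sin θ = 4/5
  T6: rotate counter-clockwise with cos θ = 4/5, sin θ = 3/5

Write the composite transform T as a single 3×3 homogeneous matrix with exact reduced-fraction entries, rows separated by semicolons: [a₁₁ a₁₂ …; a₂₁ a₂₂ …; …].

T1 = [-1 0 0; 0 1 0; 0 0 1]
T2·T1 = [-1 0 1; 0 1 1; 0 0 1]
T3·…·T1 = [-1/2 0 1/2; 0 1 1; 0 0 1]
T4·…·T1 = [-1/2 0 13/2; 0 1 5; 0 0 1]
T5·…·T1 = [3/10 -4/5 -79/10; -2/5 -3/5 11/5; 0 0 1]
T6·…·T1 = [12/25 -7/25 -191/25; -7/50 -24/25 -149/50; 0 0 1]

T = [12/25 -7/25 -191/25; -7/50 -24/25 -149/50; 0 0 1]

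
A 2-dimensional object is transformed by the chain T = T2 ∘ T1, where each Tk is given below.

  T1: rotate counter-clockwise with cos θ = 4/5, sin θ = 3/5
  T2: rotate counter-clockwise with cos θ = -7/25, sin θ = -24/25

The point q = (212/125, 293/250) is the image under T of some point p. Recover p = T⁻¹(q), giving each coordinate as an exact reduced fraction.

T1 = [4/5 -3/5 0; 3/5 4/5 0; 0 0 1]
T2·T1 = [44/125 117/125 0; -117/125 44/125 0; 0 0 1]
det M = 1; M⁻¹ = [44/125 -117/125 0; 117/125 44/125 0; 0 0 1]
M⁻¹ · (212/125, 293/250)ᵀ = (-1/2, 2)ᵀ

p = (-1/2, 2)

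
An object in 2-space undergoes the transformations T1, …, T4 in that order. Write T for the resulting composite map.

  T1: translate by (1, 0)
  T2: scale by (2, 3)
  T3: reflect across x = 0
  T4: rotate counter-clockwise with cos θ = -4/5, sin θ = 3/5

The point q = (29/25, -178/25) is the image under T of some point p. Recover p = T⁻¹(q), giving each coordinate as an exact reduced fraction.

T1 = [1 0 1; 0 1 0; 0 0 1]
T2·T1 = [2 0 2; 0 3 0; 0 0 1]
T3·…·T1 = [-2 0 -2; 0 3 0; 0 0 1]
T4·…·T1 = [8/5 -9/5 8/5; -6/5 -12/5 -6/5; 0 0 1]
det M = -6; M⁻¹ = [2/5 -3/10 -1; -1/5 -4/15 0; 0 0 1]
M⁻¹ · (29/25, -178/25)ᵀ = (8/5, 5/3)ᵀ

p = (8/5, 5/3)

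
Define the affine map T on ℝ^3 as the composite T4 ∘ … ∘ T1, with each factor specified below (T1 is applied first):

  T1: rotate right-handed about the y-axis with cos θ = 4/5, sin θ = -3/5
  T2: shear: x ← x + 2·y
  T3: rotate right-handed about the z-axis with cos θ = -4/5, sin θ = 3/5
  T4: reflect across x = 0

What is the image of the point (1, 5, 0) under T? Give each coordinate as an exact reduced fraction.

T1 rotate right-handed about the y-axis with cos θ = 4/5, sin θ = -3/5: (1, 5, 0) → (4/5, 5, 3/5)
T2 shear: x ← x + 2·y: (4/5, 5, 3/5) → (54/5, 5, 3/5)
T3 rotate right-handed about the z-axis with cos θ = -4/5, sin θ = 3/5: (54/5, 5, 3/5) → (-291/25, 62/25, 3/5)
T4 reflect across x = 0: (-291/25, 62/25, 3/5) → (291/25, 62/25, 3/5)

T(p) = (291/25, 62/25, 3/5)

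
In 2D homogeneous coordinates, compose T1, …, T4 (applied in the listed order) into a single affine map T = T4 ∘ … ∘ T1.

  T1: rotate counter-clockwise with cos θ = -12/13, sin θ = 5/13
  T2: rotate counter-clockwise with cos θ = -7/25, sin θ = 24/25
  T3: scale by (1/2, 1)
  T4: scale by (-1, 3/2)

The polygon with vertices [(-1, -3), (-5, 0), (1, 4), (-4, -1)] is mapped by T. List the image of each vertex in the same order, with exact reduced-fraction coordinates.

T1 rotate counter-clockwise with cos θ = -12/13, sin θ = 5/13: (-1, -3) → (27/13, 31/13); (-5, 0) → (60/13, -25/13); (1, 4) → (-32/13, -43/13); (-4, -1) → (53/13, -8/13)
T2 rotate counter-clockwise with cos θ = -7/25, sin θ = 24/25: (27/13, 31/13) → (-933/325, 431/325); (60/13, -25/13) → (36/65, 323/65); (-32/13, -43/13) → (1256/325, -467/325); (53/13, -8/13) → (-179/325, 1328/325)
T3 scale by (1/2, 1): (-933/325, 431/325) → (-933/650, 431/325); (36/65, 323/65) → (18/65, 323/65); (1256/325, -467/325) → (628/325, -467/325); (-179/325, 1328/325) → (-179/650, 1328/325)
T4 scale by (-1, 3/2): (-933/650, 431/325) → (933/650, 1293/650); (18/65, 323/65) → (-18/65, 969/130); (628/325, -467/325) → (-628/325, -1401/650); (-179/650, 1328/325) → (179/650, 1992/325)

image vertices: (933/650, 1293/650), (-18/65, 969/130), (-628/325, -1401/650), (179/650, 1992/325)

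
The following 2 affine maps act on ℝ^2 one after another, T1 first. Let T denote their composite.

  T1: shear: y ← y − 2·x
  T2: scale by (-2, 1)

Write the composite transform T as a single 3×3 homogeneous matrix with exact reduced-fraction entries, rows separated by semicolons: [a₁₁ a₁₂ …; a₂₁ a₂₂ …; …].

T = [-2 0 0; -2 1 0; 0 0 1]

T1 = [1 0 0; -2 1 0; 0 0 1]
T2·T1 = [-2 0 0; -2 1 0; 0 0 1]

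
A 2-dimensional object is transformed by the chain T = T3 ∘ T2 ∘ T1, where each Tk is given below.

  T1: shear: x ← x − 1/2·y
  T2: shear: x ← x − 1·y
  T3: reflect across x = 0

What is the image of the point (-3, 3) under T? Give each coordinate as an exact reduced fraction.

T1 shear: x ← x − 1/2·y: (-3, 3) → (-9/2, 3)
T2 shear: x ← x − 1·y: (-9/2, 3) → (-15/2, 3)
T3 reflect across x = 0: (-15/2, 3) → (15/2, 3)

T(p) = (15/2, 3)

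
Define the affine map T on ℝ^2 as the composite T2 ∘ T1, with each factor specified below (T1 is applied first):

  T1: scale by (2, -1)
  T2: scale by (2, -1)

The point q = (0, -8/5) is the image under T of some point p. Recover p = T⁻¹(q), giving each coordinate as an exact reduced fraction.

T1 = [2 0 0; 0 -1 0; 0 0 1]
T2·T1 = [4 0 0; 0 1 0; 0 0 1]
det M = 4; M⁻¹ = [1/4 0 0; 0 1 0; 0 0 1]
M⁻¹ · (0, -8/5)ᵀ = (0, -8/5)ᵀ

p = (0, -8/5)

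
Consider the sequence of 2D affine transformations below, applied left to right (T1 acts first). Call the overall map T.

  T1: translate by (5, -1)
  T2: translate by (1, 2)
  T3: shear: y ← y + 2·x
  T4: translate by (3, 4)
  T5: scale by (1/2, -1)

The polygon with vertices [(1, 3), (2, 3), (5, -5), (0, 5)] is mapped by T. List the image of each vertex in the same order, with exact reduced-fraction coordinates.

T1 translate by (5, -1): (1, 3) → (6, 2); (2, 3) → (7, 2); (5, -5) → (10, -6); (0, 5) → (5, 4)
T2 translate by (1, 2): (6, 2) → (7, 4); (7, 2) → (8, 4); (10, -6) → (11, -4); (5, 4) → (6, 6)
T3 shear: y ← y + 2·x: (7, 4) → (7, 18); (8, 4) → (8, 20); (11, -4) → (11, 18); (6, 6) → (6, 18)
T4 translate by (3, 4): (7, 18) → (10, 22); (8, 20) → (11, 24); (11, 18) → (14, 22); (6, 18) → (9, 22)
T5 scale by (1/2, -1): (10, 22) → (5, -22); (11, 24) → (11/2, -24); (14, 22) → (7, -22); (9, 22) → (9/2, -22)

image vertices: (5, -22), (11/2, -24), (7, -22), (9/2, -22)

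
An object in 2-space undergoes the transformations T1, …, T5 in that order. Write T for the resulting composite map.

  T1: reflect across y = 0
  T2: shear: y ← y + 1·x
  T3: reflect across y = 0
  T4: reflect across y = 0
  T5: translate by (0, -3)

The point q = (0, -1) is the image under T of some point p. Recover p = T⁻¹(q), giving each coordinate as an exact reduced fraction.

T1 = [1 0 0; 0 -1 0; 0 0 1]
T2·T1 = [1 0 0; 1 -1 0; 0 0 1]
T3·…·T1 = [1 0 0; -1 1 0; 0 0 1]
T4·…·T1 = [1 0 0; 1 -1 0; 0 0 1]
T5·…·T1 = [1 0 0; 1 -1 -3; 0 0 1]
det M = -1; M⁻¹ = [1 0 0; 1 -1 -3; 0 0 1]
M⁻¹ · (0, -1)ᵀ = (0, -2)ᵀ

p = (0, -2)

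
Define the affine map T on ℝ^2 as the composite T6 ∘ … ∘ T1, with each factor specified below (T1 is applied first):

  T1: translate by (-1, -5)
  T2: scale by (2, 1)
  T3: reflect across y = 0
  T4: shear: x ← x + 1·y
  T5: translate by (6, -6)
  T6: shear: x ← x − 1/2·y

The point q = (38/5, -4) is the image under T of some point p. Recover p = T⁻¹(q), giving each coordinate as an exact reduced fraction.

p = (-1/5, 3)

T1 = [1 0 -1; 0 1 -5; 0 0 1]
T2·T1 = [2 0 -2; 0 1 -5; 0 0 1]
T3·…·T1 = [2 0 -2; 0 -1 5; 0 0 1]
T4·…·T1 = [2 -1 3; 0 -1 5; 0 0 1]
T5·…·T1 = [2 -1 9; 0 -1 -1; 0 0 1]
T6·…·T1 = [2 -1/2 19/2; 0 -1 -1; 0 0 1]
det M = -2; M⁻¹ = [1/2 -1/4 -5; 0 -1 -1; 0 0 1]
M⁻¹ · (38/5, -4)ᵀ = (-1/5, 3)ᵀ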